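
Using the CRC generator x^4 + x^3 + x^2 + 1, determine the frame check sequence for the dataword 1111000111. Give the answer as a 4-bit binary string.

Append 4 zeros: 11110001110000. Divide by 11101 (XOR where the leading bit is 1):
  pos 0: 11110 XOR 11101 = 00011
  pos 3: 11001 XOR 11101 = 00100
  pos 5: 10011 XOR 11101 = 01110
  pos 6: 11100 XOR 11101 = 00001
Remainder (last 4 bits) = 1000. This is the CRC / FCS.

1000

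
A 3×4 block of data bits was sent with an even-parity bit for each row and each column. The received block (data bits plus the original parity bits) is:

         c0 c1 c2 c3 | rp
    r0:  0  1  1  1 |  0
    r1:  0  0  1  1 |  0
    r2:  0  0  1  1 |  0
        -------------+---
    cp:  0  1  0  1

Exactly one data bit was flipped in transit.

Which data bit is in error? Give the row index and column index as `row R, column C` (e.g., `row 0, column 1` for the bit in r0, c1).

row 0, column 2

Recompute each row's even parity and compare to rp:
  r0: data parity 1, sent rp 0 → mismatch
  r1: data parity 0, sent rp 0 → ok
  r2: data parity 0, sent rp 0 → ok
Recompute each column's even parity and compare to cp:
  c0: data parity 0, sent cp 0 → ok
  c1: data parity 1, sent cp 1 → ok
  c2: data parity 1, sent cp 0 → mismatch
  c3: data parity 1, sent cp 1 → ok
Exactly one row (r0) and one column (c2) fail → the flipped bit is at their intersection.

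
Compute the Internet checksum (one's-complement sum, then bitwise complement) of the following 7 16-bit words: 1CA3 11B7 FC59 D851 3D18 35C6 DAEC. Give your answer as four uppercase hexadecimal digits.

AF2E

One's-complement addition (fold any carry out of bit 15 back into bit 0):
  0x1CA3 + 0x11B7 = 0x02E5A
  0x2E5A + 0xFC59 = 0x12AB3 → wrap carry → 0x2AB4
  0x2AB4 + 0xD851 = 0x10305 → wrap carry → 0x0306
  0x0306 + 0x3D18 = 0x0401E
  0x401E + 0x35C6 = 0x075E4
  0x75E4 + 0xDAEC = 0x150D0 → wrap carry → 0x50D1
One's-complement sum = 0x50D1.
Checksum = ~0x50D1 & 0xFFFF = 0xAF2E.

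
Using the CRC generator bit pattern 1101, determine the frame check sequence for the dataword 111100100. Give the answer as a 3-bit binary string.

Append 3 zeros: 111100100000. Divide by 1101 (XOR where the leading bit is 1):
  pos 0: 1111 XOR 1101 = 0010
  pos 2: 1000 XOR 1101 = 0101
  pos 3: 1011 XOR 1101 = 0110
  pos 4: 1100 XOR 1101 = 0001
  pos 7: 1000 XOR 1101 = 0101
  pos 8: 1010 XOR 1101 = 0111
Remainder (last 3 bits) = 111. This is the CRC / FCS.

111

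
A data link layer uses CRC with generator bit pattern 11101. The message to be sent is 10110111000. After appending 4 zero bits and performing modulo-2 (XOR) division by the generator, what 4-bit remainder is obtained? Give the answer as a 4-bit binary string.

1100

Append 4 zeros: 101101110000000. Divide by 11101 (XOR where the leading bit is 1):
  pos 0: 10110 XOR 11101 = 01011
  pos 1: 10111 XOR 11101 = 01010
  pos 2: 10101 XOR 11101 = 01000
  pos 3: 10001 XOR 11101 = 01100
  pos 4: 11000 XOR 11101 = 00101
  pos 6: 10100 XOR 11101 = 01001
  pos 7: 10010 XOR 11101 = 01111
  pos 8: 11110 XOR 11101 = 00011
Remainder (last 4 bits) = 1100. This is the CRC / FCS.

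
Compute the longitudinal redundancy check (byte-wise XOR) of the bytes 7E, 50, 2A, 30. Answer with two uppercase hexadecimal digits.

34

XOR the bytes together:
  start with 0x7E
  0x7E ⊕ 0x50 = 0x2E
  0x2E ⊕ 0x2A = 0x04
  0x04 ⊕ 0x30 = 0x34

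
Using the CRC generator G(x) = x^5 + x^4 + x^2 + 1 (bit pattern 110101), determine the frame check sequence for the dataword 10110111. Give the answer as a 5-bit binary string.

Append 5 zeros: 1011011100000. Divide by 110101 (XOR where the leading bit is 1):
  pos 0: 101101 XOR 110101 = 011000
  pos 1: 110001 XOR 110101 = 000100
  pos 4: 100100 XOR 110101 = 010001
  pos 5: 100010 XOR 110101 = 010111
  pos 6: 101110 XOR 110101 = 011011
  pos 7: 110110 XOR 110101 = 000011
Remainder (last 5 bits) = 00011. This is the CRC / FCS.

00011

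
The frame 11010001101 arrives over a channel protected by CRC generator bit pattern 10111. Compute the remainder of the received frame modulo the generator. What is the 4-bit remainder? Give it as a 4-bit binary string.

0000

Modulo-2 division of 11010001101 by 10111:
  pos 0: 11010 XOR 10111 = 01101
  pos 1: 11010 XOR 10111 = 01101
  pos 2: 11010 XOR 10111 = 01101
  pos 3: 11011 XOR 10111 = 01100
  pos 4: 11001 XOR 10111 = 01110
  pos 5: 11100 XOR 10111 = 01011
  pos 6: 10111 XOR 10111 = 00000
Remainder = 0000 (zero — the frame passes the CRC check).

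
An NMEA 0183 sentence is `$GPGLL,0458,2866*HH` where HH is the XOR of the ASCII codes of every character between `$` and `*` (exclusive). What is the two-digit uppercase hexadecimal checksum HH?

53

XOR the ASCII codes of the payload characters:
  'G' = 0x47 → acc = 0x47
  'P' = 0x50 → acc = 0x17
  'G' = 0x47 → acc = 0x50
  'L' = 0x4C → acc = 0x1C
  'L' = 0x4C → acc = 0x50
  ',' = 0x2C → acc = 0x7C
  '0' = 0x30 → acc = 0x4C
  '4' = 0x34 → acc = 0x78
  '5' = 0x35 → acc = 0x4D
  '8' = 0x38 → acc = 0x75
  ',' = 0x2C → acc = 0x59
  '2' = 0x32 → acc = 0x6B
  '8' = 0x38 → acc = 0x53
  '6' = 0x36 → acc = 0x65
  '6' = 0x36 → acc = 0x53
Checksum = 0x53.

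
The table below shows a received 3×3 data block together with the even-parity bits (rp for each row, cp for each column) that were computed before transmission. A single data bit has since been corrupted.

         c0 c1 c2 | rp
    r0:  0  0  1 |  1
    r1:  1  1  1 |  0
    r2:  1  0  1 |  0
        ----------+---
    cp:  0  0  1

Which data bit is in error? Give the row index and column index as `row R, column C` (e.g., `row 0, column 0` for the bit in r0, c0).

Recompute each row's even parity and compare to rp:
  r0: data parity 1, sent rp 1 → ok
  r1: data parity 1, sent rp 0 → mismatch
  r2: data parity 0, sent rp 0 → ok
Recompute each column's even parity and compare to cp:
  c0: data parity 0, sent cp 0 → ok
  c1: data parity 1, sent cp 0 → mismatch
  c2: data parity 1, sent cp 1 → ok
Exactly one row (r1) and one column (c1) fail → the flipped bit is at their intersection.

row 1, column 1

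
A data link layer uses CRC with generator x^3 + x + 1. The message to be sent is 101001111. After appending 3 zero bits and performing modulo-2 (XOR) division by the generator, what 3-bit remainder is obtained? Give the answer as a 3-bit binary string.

101

Append 3 zeros: 101001111000. Divide by 1011 (XOR where the leading bit is 1):
  pos 0: 1010 XOR 1011 = 0001
  pos 3: 1011 XOR 1011 = 0000
  pos 7: 1100 XOR 1011 = 0111
  pos 8: 1110 XOR 1011 = 0101
Remainder (last 3 bits) = 101. This is the CRC / FCS.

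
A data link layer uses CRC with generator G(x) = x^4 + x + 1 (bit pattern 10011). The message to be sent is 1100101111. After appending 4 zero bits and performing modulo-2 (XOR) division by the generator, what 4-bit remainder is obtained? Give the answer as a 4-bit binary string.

Append 4 zeros: 11001011110000. Divide by 10011 (XOR where the leading bit is 1):
  pos 0: 11001 XOR 10011 = 01010
  pos 1: 10100 XOR 10011 = 00111
  pos 3: 11111 XOR 10011 = 01100
  pos 4: 11001 XOR 10011 = 01010
  pos 5: 10101 XOR 10011 = 00110
  pos 7: 11000 XOR 10011 = 01011
  pos 8: 10110 XOR 10011 = 00101
Remainder (last 4 bits) = 1010. This is the CRC / FCS.

1010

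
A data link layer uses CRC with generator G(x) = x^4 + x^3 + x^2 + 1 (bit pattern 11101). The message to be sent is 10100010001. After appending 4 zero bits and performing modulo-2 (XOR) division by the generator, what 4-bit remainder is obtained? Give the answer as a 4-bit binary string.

Append 4 zeros: 101000100010000. Divide by 11101 (XOR where the leading bit is 1):
  pos 0: 10100 XOR 11101 = 01001
  pos 1: 10010 XOR 11101 = 01111
  pos 2: 11111 XOR 11101 = 00010
  pos 5: 10000 XOR 11101 = 01101
  pos 6: 11011 XOR 11101 = 00110
  pos 8: 11000 XOR 11101 = 00101
  pos 10: 10100 XOR 11101 = 01001
Remainder (last 4 bits) = 1001. This is the CRC / FCS.

1001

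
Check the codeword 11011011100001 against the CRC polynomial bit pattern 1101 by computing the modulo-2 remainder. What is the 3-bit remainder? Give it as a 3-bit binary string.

Modulo-2 division of 11011011100001 by 1101:
  pos 0: 1101 XOR 1101 = 0000
  pos 4: 1011 XOR 1101 = 0110
  pos 5: 1101 XOR 1101 = 0000
Remainder = 001 (nonzero — an error is detected).

001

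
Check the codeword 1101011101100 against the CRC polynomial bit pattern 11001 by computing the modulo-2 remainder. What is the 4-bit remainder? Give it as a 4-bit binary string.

Modulo-2 division of 1101011101100 by 11001:
  pos 0: 11010 XOR 11001 = 00011
  pos 3: 11111 XOR 11001 = 00110
  pos 5: 11001 XOR 11001 = 00000
Remainder = 0100 (nonzero — an error is detected).

0100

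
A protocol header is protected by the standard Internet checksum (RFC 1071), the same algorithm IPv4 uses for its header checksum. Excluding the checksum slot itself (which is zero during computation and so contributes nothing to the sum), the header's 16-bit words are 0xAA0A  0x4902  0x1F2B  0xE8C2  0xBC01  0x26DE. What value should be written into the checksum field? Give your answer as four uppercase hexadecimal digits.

One's-complement addition (fold any carry out of bit 15 back into bit 0):
  0xAA0A + 0x4902 = 0x0F30C
  0xF30C + 0x1F2B = 0x11237 → wrap carry → 0x1238
  0x1238 + 0xE8C2 = 0x0FAFA
  0xFAFA + 0xBC01 = 0x1B6FB → wrap carry → 0xB6FC
  0xB6FC + 0x26DE = 0x0DDDA
One's-complement sum = 0xDDDA.
Checksum = ~0xDDDA & 0xFFFF = 0x2225.

2225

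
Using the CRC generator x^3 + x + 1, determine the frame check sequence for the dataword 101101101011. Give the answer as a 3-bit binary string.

Append 3 zeros: 101101101011000. Divide by 1011 (XOR where the leading bit is 1):
  pos 0: 1011 XOR 1011 = 0000
  pos 5: 1101 XOR 1011 = 0110
  pos 6: 1100 XOR 1011 = 0111
  pos 7: 1111 XOR 1011 = 0100
  pos 8: 1001 XOR 1011 = 0010
  pos 10: 1000 XOR 1011 = 0011
Remainder (last 3 bits) = 110. This is the CRC / FCS.

110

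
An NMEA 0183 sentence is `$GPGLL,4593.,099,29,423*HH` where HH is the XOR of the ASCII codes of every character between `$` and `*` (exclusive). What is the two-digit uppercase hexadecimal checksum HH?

7B

XOR the ASCII codes of the payload characters:
  'G' = 0x47 → acc = 0x47
  'P' = 0x50 → acc = 0x17
  'G' = 0x47 → acc = 0x50
  'L' = 0x4C → acc = 0x1C
  'L' = 0x4C → acc = 0x50
  ',' = 0x2C → acc = 0x7C
  '4' = 0x34 → acc = 0x48
  '5' = 0x35 → acc = 0x7D
  '9' = 0x39 → acc = 0x44
  '3' = 0x33 → acc = 0x77
  '.' = 0x2E → acc = 0x59
  ',' = 0x2C → acc = 0x75
  '0' = 0x30 → acc = 0x45
  '9' = 0x39 → acc = 0x7C
  '9' = 0x39 → acc = 0x45
  ',' = 0x2C → acc = 0x69
  '2' = 0x32 → acc = 0x5B
  '9' = 0x39 → acc = 0x62
  ',' = 0x2C → acc = 0x4E
  '4' = 0x34 → acc = 0x7A
  '2' = 0x32 → acc = 0x48
  '3' = 0x33 → acc = 0x7B
Checksum = 0x7B.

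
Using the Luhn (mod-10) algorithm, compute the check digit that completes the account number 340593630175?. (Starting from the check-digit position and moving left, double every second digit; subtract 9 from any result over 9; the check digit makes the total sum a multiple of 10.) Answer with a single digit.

1

Partial digits right→left: 5 7 1 0 3 6 3 9 5 0 4 3
Double every second digit counting from the check-digit position (so the 1st, 3rd, 5th, ... of the partial from the right).
  doubled (with −9 where >9): 1 2 6 6 1 8 → sum 24
  kept as-is: 7 0 6 9 0 3 → sum 25
Total = 24 + 25 = 49.
Check digit = (10 − (49 mod 10)) mod 10 = 1.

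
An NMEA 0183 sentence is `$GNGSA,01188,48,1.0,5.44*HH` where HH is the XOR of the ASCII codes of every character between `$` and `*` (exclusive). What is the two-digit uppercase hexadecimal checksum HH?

54

XOR the ASCII codes of the payload characters:
  'G' = 0x47 → acc = 0x47
  'N' = 0x4E → acc = 0x09
  'G' = 0x47 → acc = 0x4E
  'S' = 0x53 → acc = 0x1D
  'A' = 0x41 → acc = 0x5C
  ',' = 0x2C → acc = 0x70
  '0' = 0x30 → acc = 0x40
  '1' = 0x31 → acc = 0x71
  '1' = 0x31 → acc = 0x40
  '8' = 0x38 → acc = 0x78
  '8' = 0x38 → acc = 0x40
  ',' = 0x2C → acc = 0x6C
  '4' = 0x34 → acc = 0x58
  '8' = 0x38 → acc = 0x60
  ',' = 0x2C → acc = 0x4C
  '1' = 0x31 → acc = 0x7D
  '.' = 0x2E → acc = 0x53
  '0' = 0x30 → acc = 0x63
  ',' = 0x2C → acc = 0x4F
  '5' = 0x35 → acc = 0x7A
  '.' = 0x2E → acc = 0x54
  '4' = 0x34 → acc = 0x60
  '4' = 0x34 → acc = 0x54
Checksum = 0x54.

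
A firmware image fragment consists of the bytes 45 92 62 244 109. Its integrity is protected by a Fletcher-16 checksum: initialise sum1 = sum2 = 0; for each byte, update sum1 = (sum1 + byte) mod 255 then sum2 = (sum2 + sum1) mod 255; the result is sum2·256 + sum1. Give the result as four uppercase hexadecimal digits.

Running sums (mod 255):
  after byte 0 (45): sum1=45, sum2=45
  after byte 1 (92): sum1=137, sum2=182
  after byte 2 (62): sum1=199, sum2=126
  after byte 3 (244): sum1=188, sum2=59
  after byte 4 (109): sum1=42, sum2=101
Checksum = sum2·256 + sum1 = 101·256 + 42 = 25898 = 0x652A.

652A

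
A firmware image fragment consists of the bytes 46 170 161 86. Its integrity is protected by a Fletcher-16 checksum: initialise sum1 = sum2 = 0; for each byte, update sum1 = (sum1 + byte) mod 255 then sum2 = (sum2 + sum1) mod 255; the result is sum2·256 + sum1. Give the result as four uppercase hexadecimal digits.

Running sums (mod 255):
  after byte 0 (46): sum1=46, sum2=46
  after byte 1 (170): sum1=216, sum2=7
  after byte 2 (161): sum1=122, sum2=129
  after byte 3 (86): sum1=208, sum2=82
Checksum = sum2·256 + sum1 = 82·256 + 208 = 21200 = 0x52D0.

52D0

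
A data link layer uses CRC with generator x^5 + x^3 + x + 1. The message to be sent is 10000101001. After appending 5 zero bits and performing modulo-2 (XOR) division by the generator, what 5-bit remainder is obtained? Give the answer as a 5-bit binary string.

10111

Append 5 zeros: 1000010100100000. Divide by 101011 (XOR where the leading bit is 1):
  pos 0: 100001 XOR 101011 = 001010
  pos 2: 101001 XOR 101011 = 000010
  pos 6: 100010 XOR 101011 = 001001
  pos 8: 100100 XOR 101011 = 001111
  pos 10: 111100 XOR 101011 = 010111
Remainder (last 5 bits) = 10111. This is the CRC / FCS.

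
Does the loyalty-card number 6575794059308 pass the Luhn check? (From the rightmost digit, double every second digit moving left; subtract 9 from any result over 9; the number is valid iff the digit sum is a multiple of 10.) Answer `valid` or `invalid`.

From the right, keep odd positions and double even positions (subtract 9 from any doubled value over 9):
  doubled (positions 2,4,...): 0 9 0 9 1 1 → sum 20
  kept (positions 1,3,...): 8 3 5 4 7 7 6 → sum 40
Total = 60.
60 mod 10 = 0, so the number is valid.

valid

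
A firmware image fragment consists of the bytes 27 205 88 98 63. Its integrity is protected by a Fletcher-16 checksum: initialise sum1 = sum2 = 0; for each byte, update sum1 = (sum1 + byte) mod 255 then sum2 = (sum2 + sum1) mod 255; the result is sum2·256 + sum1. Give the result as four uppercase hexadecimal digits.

Running sums (mod 255):
  after byte 0 (27): sum1=27, sum2=27
  after byte 1 (205): sum1=232, sum2=4
  after byte 2 (88): sum1=65, sum2=69
  after byte 3 (98): sum1=163, sum2=232
  after byte 4 (63): sum1=226, sum2=203
Checksum = sum2·256 + sum1 = 203·256 + 226 = 52194 = 0xCBE2.

CBE2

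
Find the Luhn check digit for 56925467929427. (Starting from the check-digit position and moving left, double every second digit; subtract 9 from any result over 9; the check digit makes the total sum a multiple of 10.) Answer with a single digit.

8

Partial digits right→left: 7 2 4 9 2 9 7 6 4 5 2 9 6 5
Double every second digit counting from the check-digit position (so the 1st, 3rd, 5th, ... of the partial from the right).
  doubled (with −9 where >9): 5 8 4 5 8 4 3 → sum 37
  kept as-is: 2 9 9 6 5 9 5 → sum 45
Total = 37 + 45 = 82.
Check digit = (10 − (82 mod 10)) mod 10 = 8.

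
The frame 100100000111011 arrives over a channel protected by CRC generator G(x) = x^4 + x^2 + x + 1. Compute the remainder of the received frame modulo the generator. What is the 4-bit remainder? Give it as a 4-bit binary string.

Modulo-2 division of 100100000111011 by 10111:
  pos 0: 10010 XOR 10111 = 00101
  pos 2: 10100 XOR 10111 = 00011
  pos 5: 11001 XOR 10111 = 01110
  pos 6: 11101 XOR 10111 = 01010
  pos 7: 10101 XOR 10111 = 00010
  pos 10: 10011 XOR 10111 = 00100
Remainder = 0100 (nonzero — an error is detected).

0100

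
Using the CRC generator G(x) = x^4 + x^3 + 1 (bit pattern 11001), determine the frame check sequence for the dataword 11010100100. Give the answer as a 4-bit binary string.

Append 4 zeros: 110101001000000. Divide by 11001 (XOR where the leading bit is 1):
  pos 0: 11010 XOR 11001 = 00011
  pos 3: 11100 XOR 11001 = 00101
  pos 5: 10110 XOR 11001 = 01111
  pos 6: 11110 XOR 11001 = 00111
  pos 8: 11100 XOR 11001 = 00101
  pos 10: 10100 XOR 11001 = 01101
Remainder (last 4 bits) = 1101. This is the CRC / FCS.

1101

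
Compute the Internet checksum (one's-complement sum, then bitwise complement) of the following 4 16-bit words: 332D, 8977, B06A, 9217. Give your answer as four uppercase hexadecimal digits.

One's-complement addition (fold any carry out of bit 15 back into bit 0):
  0x332D + 0x8977 = 0x0BCA4
  0xBCA4 + 0xB06A = 0x16D0E → wrap carry → 0x6D0F
  0x6D0F + 0x9217 = 0x0FF26
One's-complement sum = 0xFF26.
Checksum = ~0xFF26 & 0xFFFF = 0x00D9.

00D9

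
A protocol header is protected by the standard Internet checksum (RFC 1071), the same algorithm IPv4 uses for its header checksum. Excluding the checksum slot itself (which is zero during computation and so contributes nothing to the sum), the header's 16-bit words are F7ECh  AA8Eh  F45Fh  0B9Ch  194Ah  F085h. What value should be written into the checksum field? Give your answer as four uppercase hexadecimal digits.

53B8

One's-complement addition (fold any carry out of bit 15 back into bit 0):
  0xF7EC + 0xAA8E = 0x1A27A → wrap carry → 0xA27B
  0xA27B + 0xF45F = 0x196DA → wrap carry → 0x96DB
  0x96DB + 0x0B9C = 0x0A277
  0xA277 + 0x194A = 0x0BBC1
  0xBBC1 + 0xF085 = 0x1AC46 → wrap carry → 0xAC47
One's-complement sum = 0xAC47.
Checksum = ~0xAC47 & 0xFFFF = 0x53B8.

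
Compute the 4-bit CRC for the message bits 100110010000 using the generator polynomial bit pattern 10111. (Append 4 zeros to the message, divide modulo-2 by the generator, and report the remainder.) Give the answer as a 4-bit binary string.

Append 4 zeros: 1001100100000000. Divide by 10111 (XOR where the leading bit is 1):
  pos 0: 10011 XOR 10111 = 00100
  pos 2: 10000 XOR 10111 = 00111
  pos 4: 11110 XOR 10111 = 01001
  pos 5: 10010 XOR 10111 = 00101
  pos 7: 10100 XOR 10111 = 00011
  pos 10: 11000 XOR 10111 = 01111
  pos 11: 11110 XOR 10111 = 01001
Remainder (last 4 bits) = 1001. This is the CRC / FCS.

1001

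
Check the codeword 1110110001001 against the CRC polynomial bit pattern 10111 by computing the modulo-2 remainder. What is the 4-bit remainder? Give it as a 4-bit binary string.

1011

Modulo-2 division of 1110110001001 by 10111:
  pos 0: 11101 XOR 10111 = 01010
  pos 1: 10101 XOR 10111 = 00010
  pos 4: 10000 XOR 10111 = 00111
  pos 6: 11110 XOR 10111 = 01001
  pos 7: 10010 XOR 10111 = 00101
Remainder = 1011 (nonzero — an error is detected).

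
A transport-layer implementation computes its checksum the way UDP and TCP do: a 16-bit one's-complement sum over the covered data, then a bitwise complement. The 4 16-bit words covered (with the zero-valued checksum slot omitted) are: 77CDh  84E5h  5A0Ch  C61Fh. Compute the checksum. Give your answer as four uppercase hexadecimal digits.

E320

One's-complement addition (fold any carry out of bit 15 back into bit 0):
  0x77CD + 0x84E5 = 0x0FCB2
  0xFCB2 + 0x5A0C = 0x156BE → wrap carry → 0x56BF
  0x56BF + 0xC61F = 0x11CDE → wrap carry → 0x1CDF
One's-complement sum = 0x1CDF.
Checksum = ~0x1CDF & 0xFFFF = 0xE320.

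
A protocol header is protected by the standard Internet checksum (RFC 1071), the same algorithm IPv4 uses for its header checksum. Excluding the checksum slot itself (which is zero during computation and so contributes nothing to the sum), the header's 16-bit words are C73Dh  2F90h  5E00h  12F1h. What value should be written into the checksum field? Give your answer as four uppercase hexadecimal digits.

One's-complement addition (fold any carry out of bit 15 back into bit 0):
  0xC73D + 0x2F90 = 0x0F6CD
  0xF6CD + 0x5E00 = 0x154CD → wrap carry → 0x54CE
  0x54CE + 0x12F1 = 0x067BF
One's-complement sum = 0x67BF.
Checksum = ~0x67BF & 0xFFFF = 0x9840.

9840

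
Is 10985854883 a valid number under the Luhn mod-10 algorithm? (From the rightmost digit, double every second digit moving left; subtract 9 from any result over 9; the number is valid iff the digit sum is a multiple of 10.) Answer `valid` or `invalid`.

From the right, keep odd positions and double even positions (subtract 9 from any doubled value over 9):
  doubled (positions 2,4,...): 7 8 7 7 0 → sum 29
  kept (positions 1,3,...): 3 8 5 5 9 1 → sum 31
Total = 60.
60 mod 10 = 0, so the number is valid.

valid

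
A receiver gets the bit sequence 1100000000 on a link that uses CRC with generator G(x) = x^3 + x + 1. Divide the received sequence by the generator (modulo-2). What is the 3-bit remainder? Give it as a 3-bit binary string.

110

Modulo-2 division of 1100000000 by 1011:
  pos 0: 1100 XOR 1011 = 0111
  pos 1: 1110 XOR 1011 = 0101
  pos 2: 1010 XOR 1011 = 0001
  pos 5: 1000 XOR 1011 = 0011
Remainder = 110 (nonzero — an error is detected).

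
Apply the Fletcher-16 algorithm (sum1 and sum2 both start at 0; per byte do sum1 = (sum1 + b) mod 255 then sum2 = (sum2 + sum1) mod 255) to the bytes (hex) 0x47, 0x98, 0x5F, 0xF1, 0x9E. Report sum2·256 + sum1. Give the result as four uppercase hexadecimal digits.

67CF

Running sums (mod 255):
  after byte 0 (0x47): sum1=71, sum2=71
  after byte 1 (0x98): sum1=223, sum2=39
  after byte 2 (0x5F): sum1=63, sum2=102
  after byte 3 (0xF1): sum1=49, sum2=151
  after byte 4 (0x9E): sum1=207, sum2=103
Checksum = sum2·256 + sum1 = 103·256 + 207 = 26575 = 0x67CF.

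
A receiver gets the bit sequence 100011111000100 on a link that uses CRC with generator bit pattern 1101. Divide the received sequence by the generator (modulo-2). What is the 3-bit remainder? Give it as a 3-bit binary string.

001

Modulo-2 division of 100011111000100 by 1101:
  pos 0: 1000 XOR 1101 = 0101
  pos 1: 1011 XOR 1101 = 0110
  pos 2: 1101 XOR 1101 = 0000
  pos 6: 1110 XOR 1101 = 0011
  pos 8: 1100 XOR 1101 = 0001
  pos 11: 1100 XOR 1101 = 0001
Remainder = 001 (nonzero — an error is detected).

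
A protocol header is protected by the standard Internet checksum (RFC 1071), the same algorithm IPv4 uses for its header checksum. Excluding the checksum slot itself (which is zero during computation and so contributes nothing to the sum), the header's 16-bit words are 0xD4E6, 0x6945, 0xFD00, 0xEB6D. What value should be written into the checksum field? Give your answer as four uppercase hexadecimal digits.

D964

One's-complement addition (fold any carry out of bit 15 back into bit 0):
  0xD4E6 + 0x6945 = 0x13E2B → wrap carry → 0x3E2C
  0x3E2C + 0xFD00 = 0x13B2C → wrap carry → 0x3B2D
  0x3B2D + 0xEB6D = 0x1269A → wrap carry → 0x269B
One's-complement sum = 0x269B.
Checksum = ~0x269B & 0xFFFF = 0xD964.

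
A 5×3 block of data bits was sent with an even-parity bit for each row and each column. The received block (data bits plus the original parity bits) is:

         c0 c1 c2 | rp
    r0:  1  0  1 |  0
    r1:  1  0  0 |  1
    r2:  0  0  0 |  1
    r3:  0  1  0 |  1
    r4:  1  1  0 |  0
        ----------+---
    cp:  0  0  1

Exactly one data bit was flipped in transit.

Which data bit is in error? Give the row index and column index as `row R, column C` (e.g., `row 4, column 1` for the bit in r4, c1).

Recompute each row's even parity and compare to rp:
  r0: data parity 0, sent rp 0 → ok
  r1: data parity 1, sent rp 1 → ok
  r2: data parity 0, sent rp 1 → mismatch
  r3: data parity 1, sent rp 1 → ok
  r4: data parity 0, sent rp 0 → ok
Recompute each column's even parity and compare to cp:
  c0: data parity 1, sent cp 0 → mismatch
  c1: data parity 0, sent cp 0 → ok
  c2: data parity 1, sent cp 1 → ok
Exactly one row (r2) and one column (c0) fail → the flipped bit is at their intersection.

row 2, column 0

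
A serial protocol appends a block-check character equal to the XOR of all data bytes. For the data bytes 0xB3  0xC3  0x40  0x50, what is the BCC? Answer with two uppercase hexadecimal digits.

XOR the bytes together:
  start with 0xB3
  0xB3 ⊕ 0xC3 = 0x70
  0x70 ⊕ 0x40 = 0x30
  0x30 ⊕ 0x50 = 0x60

60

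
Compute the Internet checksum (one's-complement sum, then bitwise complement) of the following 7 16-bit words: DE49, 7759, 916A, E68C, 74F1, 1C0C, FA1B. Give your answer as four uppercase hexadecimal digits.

A74B

One's-complement addition (fold any carry out of bit 15 back into bit 0):
  0xDE49 + 0x7759 = 0x155A2 → wrap carry → 0x55A3
  0x55A3 + 0x916A = 0x0E70D
  0xE70D + 0xE68C = 0x1CD99 → wrap carry → 0xCD9A
  0xCD9A + 0x74F1 = 0x1428B → wrap carry → 0x428C
  0x428C + 0x1C0C = 0x05E98
  0x5E98 + 0xFA1B = 0x158B3 → wrap carry → 0x58B4
One's-complement sum = 0x58B4.
Checksum = ~0x58B4 & 0xFFFF = 0xA74B.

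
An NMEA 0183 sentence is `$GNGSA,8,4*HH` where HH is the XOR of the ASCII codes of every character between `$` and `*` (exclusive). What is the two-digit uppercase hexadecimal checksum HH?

XOR the ASCII codes of the payload characters:
  'G' = 0x47 → acc = 0x47
  'N' = 0x4E → acc = 0x09
  'G' = 0x47 → acc = 0x4E
  'S' = 0x53 → acc = 0x1D
  'A' = 0x41 → acc = 0x5C
  ',' = 0x2C → acc = 0x70
  '8' = 0x38 → acc = 0x48
  ',' = 0x2C → acc = 0x64
  '4' = 0x34 → acc = 0x50
Checksum = 0x50.

50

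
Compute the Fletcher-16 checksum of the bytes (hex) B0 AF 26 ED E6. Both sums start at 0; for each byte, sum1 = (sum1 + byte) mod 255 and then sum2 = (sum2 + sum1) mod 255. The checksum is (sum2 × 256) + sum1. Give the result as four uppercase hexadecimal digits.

Running sums (mod 255):
  after byte 0 (B0): sum1=176, sum2=176
  after byte 1 (AF): sum1=96, sum2=17
  after byte 2 (26): sum1=134, sum2=151
  after byte 3 (ED): sum1=116, sum2=12
  after byte 4 (E6): sum1=91, sum2=103
Checksum = sum2·256 + sum1 = 103·256 + 91 = 26459 = 0x675B.

675B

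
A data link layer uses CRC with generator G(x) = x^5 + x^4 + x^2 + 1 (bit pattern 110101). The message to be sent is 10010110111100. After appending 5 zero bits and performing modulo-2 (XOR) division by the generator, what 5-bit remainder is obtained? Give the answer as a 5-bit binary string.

11011

Append 5 zeros: 1001011011110000000. Divide by 110101 (XOR where the leading bit is 1):
  pos 0: 100101 XOR 110101 = 010000
  pos 1: 100001 XOR 110101 = 010100
  pos 2: 101000 XOR 110101 = 011101
  pos 3: 111011 XOR 110101 = 001110
  pos 5: 111011 XOR 110101 = 001110
  pos 7: 111010 XOR 110101 = 001111
  pos 9: 111100 XOR 110101 = 001001
  pos 11: 100100 XOR 110101 = 010001
  pos 12: 100010 XOR 110101 = 010111
  pos 13: 101110 XOR 110101 = 011011
Remainder (last 5 bits) = 11011. This is the CRC / FCS.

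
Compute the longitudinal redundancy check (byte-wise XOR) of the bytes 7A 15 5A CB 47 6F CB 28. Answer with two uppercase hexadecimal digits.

XOR the bytes together:
  start with 0x7A
  0x7A ⊕ 0x15 = 0x6F
  0x6F ⊕ 0x5A = 0x35
  0x35 ⊕ 0xCB = 0xFE
  0xFE ⊕ 0x47 = 0xB9
  0xB9 ⊕ 0x6F = 0xD6
  0xD6 ⊕ 0xCB = 0x1D
  0x1D ⊕ 0x28 = 0x35

35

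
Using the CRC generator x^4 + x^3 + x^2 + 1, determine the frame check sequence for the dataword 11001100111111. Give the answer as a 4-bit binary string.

0110

Append 4 zeros: 110011001111110000. Divide by 11101 (XOR where the leading bit is 1):
  pos 0: 11001 XOR 11101 = 00100
  pos 2: 10010 XOR 11101 = 01111
  pos 3: 11110 XOR 11101 = 00011
  pos 6: 11111 XOR 11101 = 00010
  pos 9: 10111 XOR 11101 = 01010
  pos 10: 10100 XOR 11101 = 01001
  pos 11: 10010 XOR 11101 = 01111
  pos 12: 11110 XOR 11101 = 00011
Remainder (last 4 bits) = 0110. This is the CRC / FCS.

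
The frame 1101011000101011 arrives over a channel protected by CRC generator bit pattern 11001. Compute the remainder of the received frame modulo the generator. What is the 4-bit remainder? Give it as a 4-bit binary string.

0001

Modulo-2 division of 1101011000101011 by 11001:
  pos 0: 11010 XOR 11001 = 00011
  pos 3: 11110 XOR 11001 = 00111
  pos 5: 11100 XOR 11001 = 00101
  pos 7: 10110 XOR 11001 = 01111
  pos 8: 11111 XOR 11001 = 00110
  pos 10: 11001 XOR 11001 = 00000
Remainder = 0001 (nonzero — an error is detected).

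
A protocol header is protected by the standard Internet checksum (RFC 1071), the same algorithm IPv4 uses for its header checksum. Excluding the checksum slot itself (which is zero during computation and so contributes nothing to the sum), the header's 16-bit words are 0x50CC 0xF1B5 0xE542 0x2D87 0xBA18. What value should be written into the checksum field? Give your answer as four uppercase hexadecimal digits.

One's-complement addition (fold any carry out of bit 15 back into bit 0):
  0x50CC + 0xF1B5 = 0x14281 → wrap carry → 0x4282
  0x4282 + 0xE542 = 0x127C4 → wrap carry → 0x27C5
  0x27C5 + 0x2D87 = 0x0554C
  0x554C + 0xBA18 = 0x10F64 → wrap carry → 0x0F65
One's-complement sum = 0x0F65.
Checksum = ~0x0F65 & 0xFFFF = 0xF09A.

F09A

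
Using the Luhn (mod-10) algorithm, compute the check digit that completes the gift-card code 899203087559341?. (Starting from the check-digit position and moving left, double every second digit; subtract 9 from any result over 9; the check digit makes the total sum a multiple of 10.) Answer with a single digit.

0

Partial digits right→left: 1 4 3 9 5 5 7 8 0 3 0 2 9 9 8
Double every second digit counting from the check-digit position (so the 1st, 3rd, 5th, ... of the partial from the right).
  doubled (with −9 where >9): 2 6 1 5 0 0 9 7 → sum 30
  kept as-is: 4 9 5 8 3 2 9 → sum 40
Total = 30 + 40 = 70.
Check digit = (10 − (70 mod 10)) mod 10 = 0.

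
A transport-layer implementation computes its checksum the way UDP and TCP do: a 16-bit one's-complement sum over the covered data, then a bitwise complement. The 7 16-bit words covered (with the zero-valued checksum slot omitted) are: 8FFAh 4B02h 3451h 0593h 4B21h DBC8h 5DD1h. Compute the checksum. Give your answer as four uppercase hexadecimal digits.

One's-complement addition (fold any carry out of bit 15 back into bit 0):
  0x8FFA + 0x4B02 = 0x0DAFC
  0xDAFC + 0x3451 = 0x10F4D → wrap carry → 0x0F4E
  0x0F4E + 0x0593 = 0x014E1
  0x14E1 + 0x4B21 = 0x06002
  0x6002 + 0xDBC8 = 0x13BCA → wrap carry → 0x3BCB
  0x3BCB + 0x5DD1 = 0x0999C
One's-complement sum = 0x999C.
Checksum = ~0x999C & 0xFFFF = 0x6663.

6663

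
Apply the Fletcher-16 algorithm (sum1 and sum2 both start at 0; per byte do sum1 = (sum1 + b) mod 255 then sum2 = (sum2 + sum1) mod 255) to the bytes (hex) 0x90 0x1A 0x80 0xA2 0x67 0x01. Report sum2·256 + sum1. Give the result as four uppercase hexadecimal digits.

9F36

Running sums (mod 255):
  after byte 0 (0x90): sum1=144, sum2=144
  after byte 1 (0x1A): sum1=170, sum2=59
  after byte 2 (0x80): sum1=43, sum2=102
  after byte 3 (0xA2): sum1=205, sum2=52
  after byte 4 (0x67): sum1=53, sum2=105
  after byte 5 (0x01): sum1=54, sum2=159
Checksum = sum2·256 + sum1 = 159·256 + 54 = 40758 = 0x9F36.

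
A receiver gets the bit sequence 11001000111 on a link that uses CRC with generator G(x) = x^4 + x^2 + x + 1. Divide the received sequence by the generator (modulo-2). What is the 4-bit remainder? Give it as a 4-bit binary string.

0000

Modulo-2 division of 11001000111 by 10111:
  pos 0: 11001 XOR 10111 = 01110
  pos 1: 11100 XOR 10111 = 01011
  pos 2: 10110 XOR 10111 = 00001
  pos 6: 10111 XOR 10111 = 00000
Remainder = 0000 (zero — the frame passes the CRC check).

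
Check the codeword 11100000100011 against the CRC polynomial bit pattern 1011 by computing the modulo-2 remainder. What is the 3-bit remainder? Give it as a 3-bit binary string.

Modulo-2 division of 11100000100011 by 1011:
  pos 0: 1110 XOR 1011 = 0101
  pos 1: 1010 XOR 1011 = 0001
  pos 4: 1000 XOR 1011 = 0011
  pos 6: 1110 XOR 1011 = 0101
  pos 7: 1010 XOR 1011 = 0001
  pos 10: 1011 XOR 1011 = 0000
Remainder = 000 (zero — the frame passes the CRC check).

000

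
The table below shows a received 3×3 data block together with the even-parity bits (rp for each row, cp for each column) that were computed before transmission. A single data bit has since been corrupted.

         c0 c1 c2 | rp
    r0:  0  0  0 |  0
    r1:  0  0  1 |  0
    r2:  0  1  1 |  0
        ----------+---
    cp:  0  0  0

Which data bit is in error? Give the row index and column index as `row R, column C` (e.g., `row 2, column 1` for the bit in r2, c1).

row 1, column 1

Recompute each row's even parity and compare to rp:
  r0: data parity 0, sent rp 0 → ok
  r1: data parity 1, sent rp 0 → mismatch
  r2: data parity 0, sent rp 0 → ok
Recompute each column's even parity and compare to cp:
  c0: data parity 0, sent cp 0 → ok
  c1: data parity 1, sent cp 0 → mismatch
  c2: data parity 0, sent cp 0 → ok
Exactly one row (r1) and one column (c1) fail → the flipped bit is at their intersection.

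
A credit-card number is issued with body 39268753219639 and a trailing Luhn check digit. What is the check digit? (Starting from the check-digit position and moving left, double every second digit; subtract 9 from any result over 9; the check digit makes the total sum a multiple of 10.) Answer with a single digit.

1

Partial digits right→left: 9 3 6 9 1 2 3 5 7 8 6 2 9 3
Double every second digit counting from the check-digit position (so the 1st, 3rd, 5th, ... of the partial from the right).
  doubled (with −9 where >9): 9 3 2 6 5 3 9 → sum 37
  kept as-is: 3 9 2 5 8 2 3 → sum 32
Total = 37 + 32 = 69.
Check digit = (10 − (69 mod 10)) mod 10 = 1.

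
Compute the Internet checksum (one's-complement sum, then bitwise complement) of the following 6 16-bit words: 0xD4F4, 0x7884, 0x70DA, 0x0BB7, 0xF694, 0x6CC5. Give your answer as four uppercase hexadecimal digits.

D29A

One's-complement addition (fold any carry out of bit 15 back into bit 0):
  0xD4F4 + 0x7884 = 0x14D78 → wrap carry → 0x4D79
  0x4D79 + 0x70DA = 0x0BE53
  0xBE53 + 0x0BB7 = 0x0CA0A
  0xCA0A + 0xF694 = 0x1C09E → wrap carry → 0xC09F
  0xC09F + 0x6CC5 = 0x12D64 → wrap carry → 0x2D65
One's-complement sum = 0x2D65.
Checksum = ~0x2D65 & 0xFFFF = 0xD29A.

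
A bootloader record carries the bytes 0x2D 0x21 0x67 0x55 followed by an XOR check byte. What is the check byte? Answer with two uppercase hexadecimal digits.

XOR the bytes together:
  start with 0x2D
  0x2D ⊕ 0x21 = 0x0C
  0x0C ⊕ 0x67 = 0x6B
  0x6B ⊕ 0x55 = 0x3E

3E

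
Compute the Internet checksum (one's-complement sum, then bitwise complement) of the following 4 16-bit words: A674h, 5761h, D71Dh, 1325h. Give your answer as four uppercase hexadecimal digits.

17E7

One's-complement addition (fold any carry out of bit 15 back into bit 0):
  0xA674 + 0x5761 = 0x0FDD5
  0xFDD5 + 0xD71D = 0x1D4F2 → wrap carry → 0xD4F3
  0xD4F3 + 0x1325 = 0x0E818
One's-complement sum = 0xE818.
Checksum = ~0xE818 & 0xFFFF = 0x17E7.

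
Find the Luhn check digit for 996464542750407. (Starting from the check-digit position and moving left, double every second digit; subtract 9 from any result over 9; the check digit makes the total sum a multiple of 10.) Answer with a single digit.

8

Partial digits right→left: 7 0 4 0 5 7 2 4 5 4 6 4 6 9 9
Double every second digit counting from the check-digit position (so the 1st, 3rd, 5th, ... of the partial from the right).
  doubled (with −9 where >9): 5 8 1 4 1 3 3 9 → sum 34
  kept as-is: 0 0 7 4 4 4 9 → sum 28
Total = 34 + 28 = 62.
Check digit = (10 − (62 mod 10)) mod 10 = 8.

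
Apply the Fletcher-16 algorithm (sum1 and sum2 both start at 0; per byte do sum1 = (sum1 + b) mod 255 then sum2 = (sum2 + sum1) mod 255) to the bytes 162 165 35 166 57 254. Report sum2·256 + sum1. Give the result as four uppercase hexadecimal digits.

Running sums (mod 255):
  after byte 0 (162): sum1=162, sum2=162
  after byte 1 (165): sum1=72, sum2=234
  after byte 2 (35): sum1=107, sum2=86
  after byte 3 (166): sum1=18, sum2=104
  after byte 4 (57): sum1=75, sum2=179
  after byte 5 (254): sum1=74, sum2=253
Checksum = sum2·256 + sum1 = 253·256 + 74 = 64842 = 0xFD4A.

FD4A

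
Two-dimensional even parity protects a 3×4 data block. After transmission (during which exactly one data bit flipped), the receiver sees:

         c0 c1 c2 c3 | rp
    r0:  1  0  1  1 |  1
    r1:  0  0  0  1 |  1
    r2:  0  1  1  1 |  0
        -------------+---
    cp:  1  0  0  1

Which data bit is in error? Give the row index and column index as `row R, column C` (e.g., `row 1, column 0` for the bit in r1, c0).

row 2, column 1

Recompute each row's even parity and compare to rp:
  r0: data parity 1, sent rp 1 → ok
  r1: data parity 1, sent rp 1 → ok
  r2: data parity 1, sent rp 0 → mismatch
Recompute each column's even parity and compare to cp:
  c0: data parity 1, sent cp 1 → ok
  c1: data parity 1, sent cp 0 → mismatch
  c2: data parity 0, sent cp 0 → ok
  c3: data parity 1, sent cp 1 → ok
Exactly one row (r2) and one column (c1) fail → the flipped bit is at their intersection.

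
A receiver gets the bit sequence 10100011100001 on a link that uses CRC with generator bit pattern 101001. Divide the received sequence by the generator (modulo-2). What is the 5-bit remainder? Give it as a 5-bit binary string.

01101

Modulo-2 division of 10100011100001 by 101001:
  pos 0: 101000 XOR 101001 = 000001
  pos 5: 111100 XOR 101001 = 010101
  pos 6: 101010 XOR 101001 = 000011
Remainder = 01101 (nonzero — an error is detected).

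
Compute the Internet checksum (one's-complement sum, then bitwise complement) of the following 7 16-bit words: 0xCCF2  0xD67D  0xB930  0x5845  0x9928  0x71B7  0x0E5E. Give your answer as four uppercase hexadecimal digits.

One's-complement addition (fold any carry out of bit 15 back into bit 0):
  0xCCF2 + 0xD67D = 0x1A36F → wrap carry → 0xA370
  0xA370 + 0xB930 = 0x15CA0 → wrap carry → 0x5CA1
  0x5CA1 + 0x5845 = 0x0B4E6
  0xB4E6 + 0x9928 = 0x14E0E → wrap carry → 0x4E0F
  0x4E0F + 0x71B7 = 0x0BFC6
  0xBFC6 + 0x0E5E = 0x0CE24
One's-complement sum = 0xCE24.
Checksum = ~0xCE24 & 0xFFFF = 0x31DB.

31DB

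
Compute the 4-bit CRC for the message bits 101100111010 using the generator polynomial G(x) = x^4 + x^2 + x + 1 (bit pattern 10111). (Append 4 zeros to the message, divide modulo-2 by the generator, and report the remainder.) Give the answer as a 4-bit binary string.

Append 4 zeros: 1011001110100000. Divide by 10111 (XOR where the leading bit is 1):
  pos 0: 10110 XOR 10111 = 00001
  pos 4: 10111 XOR 10111 = 00000
  pos 10: 10000 XOR 10111 = 00111
Remainder (last 4 bits) = 1110. This is the CRC / FCS.

1110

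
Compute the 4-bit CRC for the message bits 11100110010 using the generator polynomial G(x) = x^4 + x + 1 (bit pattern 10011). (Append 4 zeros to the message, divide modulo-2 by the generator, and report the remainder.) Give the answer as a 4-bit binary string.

0010

Append 4 zeros: 111001100100000. Divide by 10011 (XOR where the leading bit is 1):
  pos 0: 11100 XOR 10011 = 01111
  pos 1: 11111 XOR 10011 = 01100
  pos 2: 11001 XOR 10011 = 01010
  pos 3: 10100 XOR 10011 = 00111
  pos 5: 11101 XOR 10011 = 01110
  pos 6: 11100 XOR 10011 = 01111
  pos 7: 11110 XOR 10011 = 01101
  pos 8: 11010 XOR 10011 = 01001
  pos 9: 10010 XOR 10011 = 00001
Remainder (last 4 bits) = 0010. This is the CRC / FCS.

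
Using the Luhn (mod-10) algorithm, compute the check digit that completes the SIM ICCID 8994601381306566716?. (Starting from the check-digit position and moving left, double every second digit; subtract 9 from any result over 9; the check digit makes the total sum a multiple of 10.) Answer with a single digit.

Partial digits right→left: 6 1 7 6 6 5 6 0 3 1 8 3 1 0 6 4 9 9 8
Double every second digit counting from the check-digit position (so the 1st, 3rd, 5th, ... of the partial from the right).
  doubled (with −9 where >9): 3 5 3 3 6 7 2 3 9 7 → sum 48
  kept as-is: 1 6 5 0 1 3 0 4 9 → sum 29
Total = 48 + 29 = 77.
Check digit = (10 − (77 mod 10)) mod 10 = 3.

3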